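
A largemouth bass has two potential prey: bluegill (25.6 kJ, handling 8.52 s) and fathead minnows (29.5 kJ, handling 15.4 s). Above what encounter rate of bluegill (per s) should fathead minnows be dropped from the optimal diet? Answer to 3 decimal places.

The zero-one rule: include fathead minnows iff E₂/h₂ > λE₁/(1+λh₁). Equality gives the switch point.
λE₁h₂ = E₂ + λE₂h₁ ⇒ λ = E₂/(E₁h₂ − E₂h₁) = 29.5/(394.2 − 251.3) = 0.2064 per s.

0.206 per s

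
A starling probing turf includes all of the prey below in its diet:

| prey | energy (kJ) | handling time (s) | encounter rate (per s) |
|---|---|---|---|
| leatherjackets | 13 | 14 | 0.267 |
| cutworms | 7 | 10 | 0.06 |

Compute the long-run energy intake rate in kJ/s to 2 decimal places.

0.73 kJ/s

R = Σλ_iE_i / (1 + Σλ_ih_i)
Numerator: 0.267×13 + 0.06×7 = 3.891
Denominator: 1 + 0.267×14 + 0.06×10 = 5.338
R = 3.891/5.338 = 0.7289 kJ/s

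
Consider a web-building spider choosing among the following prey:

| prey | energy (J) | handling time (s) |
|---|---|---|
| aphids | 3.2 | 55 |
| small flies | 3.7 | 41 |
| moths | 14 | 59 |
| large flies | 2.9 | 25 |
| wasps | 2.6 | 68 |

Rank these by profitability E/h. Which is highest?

moths

Profitability E/h (J/s): aphids = 3.2/55 = 0.0582, small flies = 3.7/41 = 0.0902, moths = 14/59 = 0.237, large flies = 2.9/25 = 0.116, wasps = 2.6/68 = 0.0382.
Ranked: moths > large flies > small flies > aphids > wasps.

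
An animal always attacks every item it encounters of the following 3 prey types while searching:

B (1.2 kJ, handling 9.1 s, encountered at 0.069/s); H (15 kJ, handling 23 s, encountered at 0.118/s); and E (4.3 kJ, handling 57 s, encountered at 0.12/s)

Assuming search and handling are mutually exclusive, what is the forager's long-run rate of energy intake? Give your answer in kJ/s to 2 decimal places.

0.21 kJ/s

Energy encountered per unit search time: 0.069×1.2 + 0.118×15 + 0.12×4.3 = 2.369 kJ/s.
Handling time per unit search time: 0.069×9.1 + 0.118×23 + 0.12×57 = 10.18.
Rate = 2.369/(1 + 10.18) = 0.2118 kJ/s.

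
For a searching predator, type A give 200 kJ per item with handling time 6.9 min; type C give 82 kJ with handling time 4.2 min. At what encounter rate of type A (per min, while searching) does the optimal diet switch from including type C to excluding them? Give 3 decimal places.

The zero-one rule: include type C iff E₂/h₂ > λE₁/(1+λh₁). Equality gives the switch point.
λE₁h₂ = E₂ + λE₂h₁ ⇒ λ = E₂/(E₁h₂ − E₂h₁) = 82/(840 − 565.8) = 0.2991 per min.

0.299 per min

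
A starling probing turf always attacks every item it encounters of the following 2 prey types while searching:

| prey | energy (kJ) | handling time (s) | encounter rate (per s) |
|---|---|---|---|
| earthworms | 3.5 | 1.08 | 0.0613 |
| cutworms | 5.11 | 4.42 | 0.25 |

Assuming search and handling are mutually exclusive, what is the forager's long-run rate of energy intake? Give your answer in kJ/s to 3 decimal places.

0.687 kJ/s

R = (0.0613×3.5 + 0.25×5.11) / (1 + 0.0613×1.08 + 0.25×4.42) = 1.492/2.171 = 0.6872 kJ/s.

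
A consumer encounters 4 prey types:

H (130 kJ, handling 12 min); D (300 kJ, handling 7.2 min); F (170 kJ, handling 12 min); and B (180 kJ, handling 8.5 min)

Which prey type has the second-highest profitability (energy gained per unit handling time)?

B

In descending order of E/h:
D: 300/7.2 = 41.7 kJ/min
B: 180/8.5 = 21.2 kJ/min
F: 170/12 = 14.2 kJ/min
H: 130/12 = 10.8 kJ/min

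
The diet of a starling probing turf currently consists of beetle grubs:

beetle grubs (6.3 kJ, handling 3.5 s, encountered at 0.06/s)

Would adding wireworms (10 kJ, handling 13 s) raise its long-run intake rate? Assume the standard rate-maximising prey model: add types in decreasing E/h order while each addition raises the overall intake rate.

Intake rate on the current diet: R = (0.06×6.3) / (1 + 0.06×3.5) = 0.378/1.21 = 0.3124 kJ/s.
Profitability of wireworms: 10/13 = 0.7692 kJ/s.
0.7692 > 0.3124, so adding wireworms raises the average — include it.

Yes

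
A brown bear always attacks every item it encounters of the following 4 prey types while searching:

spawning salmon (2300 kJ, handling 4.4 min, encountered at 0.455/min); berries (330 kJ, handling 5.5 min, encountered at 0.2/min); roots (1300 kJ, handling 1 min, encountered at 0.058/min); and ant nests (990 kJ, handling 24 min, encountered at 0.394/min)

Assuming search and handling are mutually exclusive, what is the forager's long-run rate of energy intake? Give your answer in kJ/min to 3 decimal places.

115.890 kJ/min

R = (0.455×2300 + 0.2×330 + 0.058×1300 + 0.394×990) / (1 + 0.455×4.4 + 0.2×5.5 + 0.058×1 + 0.394×24) = 1578/13.62 = 115.9 kJ/min.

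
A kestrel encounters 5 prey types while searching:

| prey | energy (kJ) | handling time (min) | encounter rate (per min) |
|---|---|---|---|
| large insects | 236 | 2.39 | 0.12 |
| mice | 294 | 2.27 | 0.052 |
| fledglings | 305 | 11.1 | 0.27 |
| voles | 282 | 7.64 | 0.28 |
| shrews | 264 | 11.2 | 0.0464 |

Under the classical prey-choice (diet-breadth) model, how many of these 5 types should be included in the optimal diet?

3

Profitabilities (E/h, kJ/min): mice 130, large insects 98.7, voles 36.9, fledglings 27.5, shrews 23.6. Add prey in this order while the next type's profitability exceeds the intake rate on those already taken.
Rate on top 1: 13.67. large insects: 98.7 > 13.67 → include.
Rate on top 2: 31.04. voles: 36.9 > 31.04 → include.
Rate on top 3: 34.58. fledglings: 27.5 < 34.58 → exclude; stop.
Optimal diet: mice, large insects, voles — 3 of 5 types.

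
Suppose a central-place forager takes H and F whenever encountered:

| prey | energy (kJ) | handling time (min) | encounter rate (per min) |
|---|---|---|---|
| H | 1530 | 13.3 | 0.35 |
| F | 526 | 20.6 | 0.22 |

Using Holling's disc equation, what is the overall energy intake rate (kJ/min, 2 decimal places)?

R = (0.35×1530 + 0.22×526) / (1 + 0.35×13.3 + 0.22×20.6) = 651.2/10.19 = 63.93 kJ/min.

63.93 kJ/min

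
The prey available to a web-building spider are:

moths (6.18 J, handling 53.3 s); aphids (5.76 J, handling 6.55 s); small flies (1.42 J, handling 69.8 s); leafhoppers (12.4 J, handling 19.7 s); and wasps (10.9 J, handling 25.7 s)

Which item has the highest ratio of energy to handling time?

aphids

In descending order of E/h:
aphids: 5.76/6.55 = 0.879 J/s
leafhoppers: 12.4/19.7 = 0.629 J/s
wasps: 10.9/25.7 = 0.424 J/s
moths: 6.18/53.3 = 0.116 J/s
small flies: 1.42/69.8 = 0.0203 J/s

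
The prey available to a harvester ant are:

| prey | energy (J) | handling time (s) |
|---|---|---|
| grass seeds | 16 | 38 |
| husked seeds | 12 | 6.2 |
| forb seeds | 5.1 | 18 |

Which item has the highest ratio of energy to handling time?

husked seeds

Profitability E/h (J/s): grass seeds = 16/38 = 0.421, husked seeds = 12/6.2 = 1.94, forb seeds = 5.1/18 = 0.283.
Ranked: husked seeds > grass seeds > forb seeds.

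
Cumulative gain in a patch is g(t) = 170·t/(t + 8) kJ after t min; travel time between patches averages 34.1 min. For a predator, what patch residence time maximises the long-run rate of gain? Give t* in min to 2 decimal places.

16.52 min

By the marginal value theorem, leave when the instantaneous gain rate g'(t) equals the habitat-wide average g(t)/(T + t).
g'(t) = 170·8/(t + 8)². Setting 170·8/(t+8)² = 170t/[(t+8)(34.1+t)] gives 8(34.1+t) = t(t+8), so t² = 8×34.1 = 272.8.
t* = √272.8 = 16.52 min.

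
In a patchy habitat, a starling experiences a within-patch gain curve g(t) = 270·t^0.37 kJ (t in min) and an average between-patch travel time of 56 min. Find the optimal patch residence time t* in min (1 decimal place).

32.9 min

By the marginal value theorem, leave when the instantaneous gain rate g'(t) equals the habitat-wide average g(t)/(T + t).
g'(t) = 0.37·270·t^-0.63. Setting 0.37·270·t^-0.63 = 270·t^0.37/(56+t) gives 0.37(56+t) = t, so 0.63·t = 0.37×56.
t* = 0.37×56/0.63 = 32.89 min.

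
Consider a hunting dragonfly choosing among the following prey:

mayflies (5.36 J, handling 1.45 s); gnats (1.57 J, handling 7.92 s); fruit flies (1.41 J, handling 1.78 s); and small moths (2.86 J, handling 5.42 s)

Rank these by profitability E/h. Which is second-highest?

fruit flies

Profitability E/h (J/s): mayflies = 5.36/1.45 = 3.7, gnats = 1.57/7.92 = 0.198, fruit flies = 1.41/1.78 = 0.792, small moths = 2.86/5.42 = 0.528.
Ranked: mayflies > fruit flies > small moths > gnats.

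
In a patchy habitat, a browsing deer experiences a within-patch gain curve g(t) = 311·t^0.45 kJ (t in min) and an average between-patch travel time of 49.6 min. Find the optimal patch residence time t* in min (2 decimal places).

40.58 min

Maximise g(t)/(T+t): set derivative to zero → g'(t)(T+t) = g(t).
g'(t) = 0.45·311·t^-0.55. Setting 0.45·311·t^-0.55 = 311·t^0.45/(49.6+t) gives 0.45(49.6+t) = t, so 0.55·t = 0.45×49.6.
t* = 0.45×49.6/0.55 = 40.58 min.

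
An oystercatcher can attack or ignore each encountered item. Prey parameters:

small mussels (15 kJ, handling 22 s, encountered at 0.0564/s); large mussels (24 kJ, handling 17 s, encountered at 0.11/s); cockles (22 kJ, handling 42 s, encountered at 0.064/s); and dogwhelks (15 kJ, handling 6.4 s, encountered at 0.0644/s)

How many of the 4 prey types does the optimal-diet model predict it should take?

Profitabilities (E/h, kJ/s): dogwhelks 2.34, large mussels 1.41, small mussels 0.682, cockles 0.524. Add prey in this order while the next type's profitability exceeds the intake rate on those already taken.
Rate on top 1: 0.6841. large mussels: 1.41 > 0.6841 → include.
Rate on top 2: 1.099. small mussels: 0.682 < 1.099 → exclude; stop.
Optimal diet: dogwhelks, large mussels — 2 of 4 types.

2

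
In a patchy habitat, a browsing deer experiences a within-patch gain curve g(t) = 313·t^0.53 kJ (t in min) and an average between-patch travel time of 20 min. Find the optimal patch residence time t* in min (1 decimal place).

Optimal t* satisfies g'(t*) = g(t*)/(T + t*).
g'(t) = 0.53·313·t^-0.47. Setting 0.53·313·t^-0.47 = 313·t^0.53/(20+t) gives 0.53(20+t) = t, so 0.47·t = 0.53×20.
t* = 0.53×20/0.47 = 22.55 min.

22.6 min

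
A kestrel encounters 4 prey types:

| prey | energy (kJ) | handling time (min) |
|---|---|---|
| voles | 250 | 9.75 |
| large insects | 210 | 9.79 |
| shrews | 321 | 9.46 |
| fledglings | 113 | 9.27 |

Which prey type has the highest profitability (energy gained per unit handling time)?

shrews

Profitability E/h (kJ/min): voles = 250/9.75 = 25.6, large insects = 210/9.79 = 21.5, shrews = 321/9.46 = 33.9, fledglings = 113/9.27 = 12.2.
Ranked: shrews > voles > large insects > fledglings.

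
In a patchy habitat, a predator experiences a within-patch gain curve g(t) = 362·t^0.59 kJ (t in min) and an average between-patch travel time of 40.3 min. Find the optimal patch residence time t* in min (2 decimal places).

Optimal t* satisfies g'(t*) = g(t*)/(T + t*).
g'(t) = 0.59·362·t^-0.41. Setting 0.59·362·t^-0.41 = 362·t^0.59/(40.3+t) gives 0.59(40.3+t) = t, so 0.41·t = 0.59×40.3.
t* = 0.59×40.3/0.41 = 57.99 min.

57.99 min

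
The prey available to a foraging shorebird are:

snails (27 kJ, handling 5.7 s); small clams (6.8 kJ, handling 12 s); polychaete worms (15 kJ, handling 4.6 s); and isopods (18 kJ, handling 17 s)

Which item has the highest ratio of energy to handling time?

In descending order of E/h:
snails: 27/5.7 = 4.74 kJ/s
polychaete worms: 15/4.6 = 3.26 kJ/s
isopods: 18/17 = 1.06 kJ/s
small clams: 6.8/12 = 0.567 kJ/s

snails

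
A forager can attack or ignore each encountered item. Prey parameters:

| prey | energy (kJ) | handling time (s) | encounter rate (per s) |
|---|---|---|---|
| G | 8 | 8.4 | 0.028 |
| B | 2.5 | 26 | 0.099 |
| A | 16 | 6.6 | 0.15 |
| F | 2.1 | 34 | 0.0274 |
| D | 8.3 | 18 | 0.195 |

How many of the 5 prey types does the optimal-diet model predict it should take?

1

E/h in descending order: A 2.42, G 0.952, D 0.461, B 0.0962, F 0.0618 kJ/s. The optimal diet is the largest prefix of this list for which every included type satisfies E_i/h_i > R on the types above it.
Rate on top 1: 1.206. G: 0.952 < 1.206 → exclude; stop.
Optimal diet: A — 1 of 5 types.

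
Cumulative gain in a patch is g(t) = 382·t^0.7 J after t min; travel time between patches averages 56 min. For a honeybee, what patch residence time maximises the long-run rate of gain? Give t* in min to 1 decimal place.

130.7 min

By the marginal value theorem, leave when the instantaneous gain rate g'(t) equals the habitat-wide average g(t)/(T + t).
g'(t) = 0.7·382·t^-0.3. Setting 0.7·382·t^-0.3 = 382·t^0.7/(56+t) gives 0.7(56+t) = t, so 0.30·t = 0.7×56.
t* = 0.7×56/0.30 = 130.7 min.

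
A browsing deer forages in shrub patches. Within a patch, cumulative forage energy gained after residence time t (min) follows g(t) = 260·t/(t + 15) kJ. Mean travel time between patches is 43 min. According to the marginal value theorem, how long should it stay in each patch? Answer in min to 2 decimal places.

Maximise g(t)/(T+t): set derivative to zero → g'(t)(T+t) = g(t).
g'(t) = 260·15/(t + 15)². Setting 260·15/(t+15)² = 260t/[(t+15)(43+t)] gives 15(43+t) = t(t+15), so t² = 15×43 = 645.
t* = √645 = 25.4 min.

25.40 min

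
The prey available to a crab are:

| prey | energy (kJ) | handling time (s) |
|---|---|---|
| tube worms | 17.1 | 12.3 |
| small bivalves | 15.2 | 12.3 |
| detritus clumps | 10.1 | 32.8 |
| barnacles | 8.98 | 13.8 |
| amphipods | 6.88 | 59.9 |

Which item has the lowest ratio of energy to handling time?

amphipods

In descending order of E/h:
tube worms: 17.1/12.3 = 1.39 kJ/s
small bivalves: 15.2/12.3 = 1.24 kJ/s
barnacles: 8.98/13.8 = 0.651 kJ/s
detritus clumps: 10.1/32.8 = 0.308 kJ/s
amphipods: 6.88/59.9 = 0.115 kJ/s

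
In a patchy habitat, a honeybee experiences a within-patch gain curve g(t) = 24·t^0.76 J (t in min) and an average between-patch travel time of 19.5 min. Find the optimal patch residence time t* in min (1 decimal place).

61.8 min

Optimal t* satisfies g'(t*) = g(t*)/(T + t*).
g'(t) = 0.76·24·t^-0.24. Setting 0.76·24·t^-0.24 = 24·t^0.76/(19.5+t) gives 0.76(19.5+t) = t, so 0.24·t = 0.76×19.5.
t* = 0.76×19.5/0.24 = 61.75 min.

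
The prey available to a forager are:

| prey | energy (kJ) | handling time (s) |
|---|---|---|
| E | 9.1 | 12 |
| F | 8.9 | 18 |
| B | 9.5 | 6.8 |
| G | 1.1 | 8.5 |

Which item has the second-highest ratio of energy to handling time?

E

In descending order of E/h:
B: 9.5/6.8 = 1.4 kJ/s
E: 9.1/12 = 0.758 kJ/s
F: 8.9/18 = 0.494 kJ/s
G: 1.1/8.5 = 0.129 kJ/s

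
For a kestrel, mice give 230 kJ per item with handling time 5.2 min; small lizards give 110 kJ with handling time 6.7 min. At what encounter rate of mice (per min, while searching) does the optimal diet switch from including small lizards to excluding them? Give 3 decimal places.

0.114 per min

The zero-one rule: include small lizards iff E₂/h₂ > λE₁/(1+λh₁). Equality gives the switch point.
λE₁h₂ = E₂ + λE₂h₁ ⇒ λ = E₂/(E₁h₂ − E₂h₁) = 110/(1541 − 572) = 0.1135 per min.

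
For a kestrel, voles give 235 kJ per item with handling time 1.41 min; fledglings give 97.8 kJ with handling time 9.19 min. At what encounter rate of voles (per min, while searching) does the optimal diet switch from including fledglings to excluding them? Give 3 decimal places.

The zero-one rule: include fledglings iff E₂/h₂ > λE₁/(1+λh₁). Equality gives the switch point.
λE₁h₂ = E₂ + λE₂h₁ ⇒ λ = E₂/(E₁h₂ − E₂h₁) = 97.8/(2160 − 137.9) = 0.04837 per min.

0.048 per min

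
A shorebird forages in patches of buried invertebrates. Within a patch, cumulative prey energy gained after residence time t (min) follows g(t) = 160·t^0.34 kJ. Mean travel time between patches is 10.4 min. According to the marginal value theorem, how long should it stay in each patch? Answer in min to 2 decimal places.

By the marginal value theorem, leave when the instantaneous gain rate g'(t) equals the habitat-wide average g(t)/(T + t).
g'(t) = 0.34·160·t^-0.66. Setting 0.34·160·t^-0.66 = 160·t^0.34/(10.4+t) gives 0.34(10.4+t) = t, so 0.66·t = 0.34×10.4.
t* = 0.34×10.4/0.66 = 5.358 min.

5.36 min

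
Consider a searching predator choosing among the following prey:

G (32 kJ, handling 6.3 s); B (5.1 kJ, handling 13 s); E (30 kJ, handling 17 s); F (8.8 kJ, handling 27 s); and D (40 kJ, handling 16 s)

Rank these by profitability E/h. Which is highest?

G

Profitability E/h (kJ/s): G = 32/6.3 = 5.08, B = 5.1/13 = 0.392, E = 30/17 = 1.76, F = 8.8/27 = 0.326, D = 40/16 = 2.5.
Ranked: G > D > E > B > F.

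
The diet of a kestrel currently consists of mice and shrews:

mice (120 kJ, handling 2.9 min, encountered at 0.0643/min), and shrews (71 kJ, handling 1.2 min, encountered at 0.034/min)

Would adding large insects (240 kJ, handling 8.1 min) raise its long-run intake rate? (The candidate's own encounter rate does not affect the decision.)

On mice and shrews alone, R = ΣλE/(1+Σλh) = 10.13/1.227 = 8.254 kJ/min.
large insects: E/h = 240/8.1 = 29.63 kJ/min.
29.63 > 8.254, so adding large insects raises the average — include it.

Yes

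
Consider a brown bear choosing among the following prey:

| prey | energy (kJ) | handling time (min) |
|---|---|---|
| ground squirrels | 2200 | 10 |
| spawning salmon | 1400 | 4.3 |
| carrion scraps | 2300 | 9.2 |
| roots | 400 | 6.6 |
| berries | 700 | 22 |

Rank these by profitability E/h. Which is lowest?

Profitability E/h (kJ/min): ground squirrels = 2200/10 = 220, spawning salmon = 1400/4.3 = 326, carrion scraps = 2300/9.2 = 250, roots = 400/6.6 = 60.6, berries = 700/22 = 31.8.
Ranked: spawning salmon > carrion scraps > ground squirrels > roots > berries.

berries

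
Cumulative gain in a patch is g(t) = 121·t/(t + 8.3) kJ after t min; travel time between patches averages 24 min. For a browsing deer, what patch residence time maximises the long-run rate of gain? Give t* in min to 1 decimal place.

By the marginal value theorem, leave when the instantaneous gain rate g'(t) equals the habitat-wide average g(t)/(T + t).
g'(t) = 121·8.3/(t + 8.3)². Setting 121·8.3/(t+8.3)² = 121t/[(t+8.3)(24+t)] gives 8.3(24+t) = t(t+8.3), so t² = 8.3×24 = 199.2.
t* = √199.2 = 14.11 min.

14.1 min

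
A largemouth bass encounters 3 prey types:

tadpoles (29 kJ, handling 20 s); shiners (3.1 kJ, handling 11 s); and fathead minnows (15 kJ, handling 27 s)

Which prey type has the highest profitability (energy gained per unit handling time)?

In descending order of E/h:
tadpoles: 29/20 = 1.45 kJ/s
fathead minnows: 15/27 = 0.556 kJ/s
shiners: 3.1/11 = 0.282 kJ/s

tadpoles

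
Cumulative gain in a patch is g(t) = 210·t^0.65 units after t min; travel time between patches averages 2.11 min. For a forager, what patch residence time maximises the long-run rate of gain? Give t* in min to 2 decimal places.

Optimal t* satisfies g'(t*) = g(t*)/(T + t*).
g'(t) = 0.65·210·t^-0.35. Setting 0.65·210·t^-0.35 = 210·t^0.65/(2.11+t) gives 0.65(2.11+t) = t, so 0.35·t = 0.65×2.11.
t* = 0.65×2.11/0.35 = 3.919 min.

3.92 min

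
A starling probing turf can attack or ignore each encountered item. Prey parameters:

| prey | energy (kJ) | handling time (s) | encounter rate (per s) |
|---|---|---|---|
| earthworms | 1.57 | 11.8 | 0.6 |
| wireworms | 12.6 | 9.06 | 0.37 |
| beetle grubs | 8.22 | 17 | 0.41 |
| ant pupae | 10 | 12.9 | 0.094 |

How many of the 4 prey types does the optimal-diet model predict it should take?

Profitabilities (E/h, kJ/s): wireworms 1.39, ant pupae 0.775, beetle grubs 0.484, earthworms 0.133. Add prey in this order while the next type's profitability exceeds the intake rate on those already taken.
Rate on top 1: 1.071. ant pupae: 0.775 < 1.071 → exclude; stop.
Optimal diet: wireworms — 1 of 4 types.

1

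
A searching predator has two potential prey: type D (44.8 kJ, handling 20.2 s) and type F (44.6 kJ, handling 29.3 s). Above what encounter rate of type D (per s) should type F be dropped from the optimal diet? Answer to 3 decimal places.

Drop type F once their profitability E₂/h₂ falls below the rate achievable on type D alone: E₂/h₂ = λE₁/(1 + λh₁).
Solve for λ: λE₁h₂ = E₂(1 + λh₁) → λ(E₁h₂ − E₂h₁) = E₂ → λ = E₂/(E₁h₂ − E₂h₁).
λ = 44.6/(44.8×29.3 − 44.6×20.2) = 44.6/411.7 = 0.1083 per s.

0.108 per s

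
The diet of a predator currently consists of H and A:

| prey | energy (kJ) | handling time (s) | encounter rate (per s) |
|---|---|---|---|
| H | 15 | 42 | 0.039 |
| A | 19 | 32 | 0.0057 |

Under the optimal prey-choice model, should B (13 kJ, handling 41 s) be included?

Intake rate on the current diet: R = (0.039×15 + 0.0057×19) / (1 + 0.039×42 + 0.0057×32) = 0.6933/2.82 = 0.2458 kJ/s.
Profitability of B: 13/41 = 0.3171 kJ/s.
0.3171 > 0.2458, so adding B raises the average — include it.

Yes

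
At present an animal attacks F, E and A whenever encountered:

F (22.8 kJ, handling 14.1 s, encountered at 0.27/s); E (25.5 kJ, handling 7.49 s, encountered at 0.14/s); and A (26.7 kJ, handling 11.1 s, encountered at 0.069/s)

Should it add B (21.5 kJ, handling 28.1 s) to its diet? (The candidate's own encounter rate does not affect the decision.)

No

Intake rate on the current diet: R = (0.27×22.8 + 0.14×25.5 + 0.069×26.7) / (1 + 0.27×14.1 + 0.14×7.49 + 0.069×11.1) = 11.57/6.622 = 1.747 kJ/s.
B: E/h = 21.5/28.1 = 0.7651 kJ/s.
0.7651 < 1.747, so adding B would lower the average — exclude it.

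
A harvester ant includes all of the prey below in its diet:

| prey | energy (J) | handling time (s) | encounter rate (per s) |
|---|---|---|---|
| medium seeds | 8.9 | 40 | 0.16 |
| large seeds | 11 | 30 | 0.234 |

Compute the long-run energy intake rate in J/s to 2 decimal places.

0.28 J/s

R = (0.16×8.9 + 0.234×11) / (1 + 0.16×40 + 0.234×30) = 3.998/14.42 = 0.2773 J/s.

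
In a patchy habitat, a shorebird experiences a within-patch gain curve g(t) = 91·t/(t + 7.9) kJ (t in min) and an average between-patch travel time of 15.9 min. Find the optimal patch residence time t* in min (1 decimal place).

11.2 min

Maximise g(t)/(T+t): set derivative to zero → g'(t)(T+t) = g(t).
g'(t) = 91·7.9/(t + 7.9)². Setting 91·7.9/(t+7.9)² = 91t/[(t+7.9)(15.9+t)] gives 7.9(15.9+t) = t(t+7.9), so t² = 7.9×15.9 = 125.6.
t* = √125.6 = 11.21 min.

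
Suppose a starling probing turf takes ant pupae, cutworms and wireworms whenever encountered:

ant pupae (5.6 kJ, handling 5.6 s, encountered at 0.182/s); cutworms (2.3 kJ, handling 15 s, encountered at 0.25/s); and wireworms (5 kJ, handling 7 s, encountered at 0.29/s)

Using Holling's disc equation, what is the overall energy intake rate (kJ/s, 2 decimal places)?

R = (0.182×5.6 + 0.25×2.3 + 0.29×5) / (1 + 0.182×5.6 + 0.25×15 + 0.29×7) = 3.044/7.799 = 0.3903 kJ/s.

0.39 kJ/s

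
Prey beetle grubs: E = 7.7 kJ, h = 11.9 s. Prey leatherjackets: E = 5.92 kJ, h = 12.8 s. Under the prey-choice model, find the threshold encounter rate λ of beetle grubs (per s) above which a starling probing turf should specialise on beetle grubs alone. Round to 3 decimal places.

The zero-one rule: include leatherjackets iff E₂/h₂ > λE₁/(1+λh₁). Equality gives the switch point.
λE₁h₂ = E₂ + λE₂h₁ ⇒ λ = E₂/(E₁h₂ − E₂h₁) = 5.92/(98.56 − 70.45) = 0.2106 per s.

0.211 per s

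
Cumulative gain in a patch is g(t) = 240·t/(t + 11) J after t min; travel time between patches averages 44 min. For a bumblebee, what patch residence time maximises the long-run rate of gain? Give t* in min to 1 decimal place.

22.0 min

By the marginal value theorem, leave when the instantaneous gain rate g'(t) equals the habitat-wide average g(t)/(T + t).
g'(t) = 240·11/(t + 11)². Setting 240·11/(t+11)² = 240t/[(t+11)(44+t)] gives 11(44+t) = t(t+11), so t² = 11×44 = 484.
t* = √484 = 22 min.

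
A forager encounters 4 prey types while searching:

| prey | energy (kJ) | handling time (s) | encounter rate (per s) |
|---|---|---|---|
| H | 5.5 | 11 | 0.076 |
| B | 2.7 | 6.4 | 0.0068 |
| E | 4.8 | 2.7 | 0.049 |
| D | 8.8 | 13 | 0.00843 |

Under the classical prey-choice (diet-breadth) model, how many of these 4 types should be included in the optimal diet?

4

Rank by E/h (kJ/s): E 1.78, D 0.677, H 0.5, B 0.422. Include each in turn until the next type's E/h falls below the running intake rate.
Rate on top 1: 0.2077. D: 0.677 > 0.2077 → include.
Rate on top 2: 0.2491. H: 0.5 > 0.2491 → include.
Rate on top 3: 0.3501. B: 0.422 > 0.3501 → include.
Optimal diet: E, D, H, B — 4 of 4 types.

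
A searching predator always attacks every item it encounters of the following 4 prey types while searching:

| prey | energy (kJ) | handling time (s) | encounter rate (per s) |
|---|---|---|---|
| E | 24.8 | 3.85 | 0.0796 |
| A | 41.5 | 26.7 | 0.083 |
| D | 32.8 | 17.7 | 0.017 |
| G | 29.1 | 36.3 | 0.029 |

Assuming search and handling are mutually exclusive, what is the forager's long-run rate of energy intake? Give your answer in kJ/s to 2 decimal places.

Energy encountered per unit search time: 0.0796×24.8 + 0.083×41.5 + 0.017×32.8 + 0.029×29.1 = 6.82 kJ/s.
Handling time per unit search time: 0.0796×3.85 + 0.083×26.7 + 0.017×17.7 + 0.029×36.3 = 3.876.
Rate = 6.82/(1 + 3.876) = 1.399 kJ/s.

1.40 kJ/s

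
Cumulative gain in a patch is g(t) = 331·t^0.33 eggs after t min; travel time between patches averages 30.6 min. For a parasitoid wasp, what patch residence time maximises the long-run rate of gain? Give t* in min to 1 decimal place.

15.1 min

Maximise g(t)/(T+t): set derivative to zero → g'(t)(T+t) = g(t).
g'(t) = 0.33·331·t^-0.67. Setting 0.33·331·t^-0.67 = 331·t^0.33/(30.6+t) gives 0.33(30.6+t) = t, so 0.67·t = 0.33×30.6.
t* = 0.33×30.6/0.67 = 15.07 min.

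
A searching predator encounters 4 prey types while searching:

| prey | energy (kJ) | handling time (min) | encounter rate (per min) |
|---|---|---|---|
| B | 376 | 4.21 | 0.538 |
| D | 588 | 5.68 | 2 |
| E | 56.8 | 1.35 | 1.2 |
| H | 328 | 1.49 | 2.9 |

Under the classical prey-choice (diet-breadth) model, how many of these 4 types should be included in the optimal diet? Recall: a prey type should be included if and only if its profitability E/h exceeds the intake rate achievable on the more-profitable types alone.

1

Rank by E/h (kJ/min): H 220, D 104, B 89.3, E 42.1. Include each in turn until the next type's E/h falls below the running intake rate.
Rate on top 1: 178.8. D: 104 < 178.8 → exclude; stop.
Optimal diet: H — 1 of 4 types.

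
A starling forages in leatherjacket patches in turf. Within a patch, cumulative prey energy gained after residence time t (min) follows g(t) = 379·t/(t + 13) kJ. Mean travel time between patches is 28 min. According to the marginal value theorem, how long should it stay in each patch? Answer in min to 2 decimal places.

19.08 min

Optimal t* satisfies g'(t*) = g(t*)/(T + t*).
g'(t) = 379·13/(t + 13)². Setting 379·13/(t+13)² = 379t/[(t+13)(28+t)] gives 13(28+t) = t(t+13), so t² = 13×28 = 364.
t* = √364 = 19.08 min.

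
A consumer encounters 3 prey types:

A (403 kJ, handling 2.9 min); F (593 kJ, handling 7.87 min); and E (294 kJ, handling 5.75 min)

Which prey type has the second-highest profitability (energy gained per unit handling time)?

In descending order of E/h:
A: 403/2.9 = 139 kJ/min
F: 593/7.87 = 75.3 kJ/min
E: 294/5.75 = 51.1 kJ/min

F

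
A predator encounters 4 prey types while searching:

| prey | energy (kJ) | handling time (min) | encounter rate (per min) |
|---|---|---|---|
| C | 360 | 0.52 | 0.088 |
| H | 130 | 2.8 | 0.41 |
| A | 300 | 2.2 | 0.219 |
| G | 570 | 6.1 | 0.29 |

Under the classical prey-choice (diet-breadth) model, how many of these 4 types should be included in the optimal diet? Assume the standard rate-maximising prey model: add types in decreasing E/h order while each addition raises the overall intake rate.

E/h in descending order: C 692, A 136, G 93.4, H 46.4 kJ/min. The optimal diet is the largest prefix of this list for which every included type satisfies E_i/h_i > R on the types above it.
Rate on top 1: 30.29. A: 136 > 30.29 → include.
Rate on top 2: 63.75. G: 93.4 > 63.75 → include.
Rate on top 3: 79.68. H: 46.4 < 79.68 → exclude; stop.
Optimal diet: C, A, G — 3 of 4 types.

3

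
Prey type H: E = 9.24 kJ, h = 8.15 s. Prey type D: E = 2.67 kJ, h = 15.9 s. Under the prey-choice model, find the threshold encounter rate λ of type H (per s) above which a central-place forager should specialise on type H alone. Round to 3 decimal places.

At the threshold, the rate on type H alone equals the profitability of type D: λ·9.24/(1 + λ·8.15) = 2.67/15.9 = 0.1679.
Rearranging, λ(9.24 − 0.1679×8.15) = 0.1679, so λ = 0.1679/7.871 = 0.02133 per s.

0.021 per s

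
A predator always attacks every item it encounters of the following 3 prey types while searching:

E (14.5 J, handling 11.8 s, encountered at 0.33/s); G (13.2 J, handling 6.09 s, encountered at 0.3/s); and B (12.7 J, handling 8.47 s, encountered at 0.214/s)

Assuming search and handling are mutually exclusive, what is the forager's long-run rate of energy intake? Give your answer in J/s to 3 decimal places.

1.343 J/s

Energy encountered per unit search time: 0.33×14.5 + 0.3×13.2 + 0.214×12.7 = 11.46 J/s.
Handling time per unit search time: 0.33×11.8 + 0.3×6.09 + 0.214×8.47 = 7.534.
Rate = 11.46/(1 + 7.534) = 1.343 J/s.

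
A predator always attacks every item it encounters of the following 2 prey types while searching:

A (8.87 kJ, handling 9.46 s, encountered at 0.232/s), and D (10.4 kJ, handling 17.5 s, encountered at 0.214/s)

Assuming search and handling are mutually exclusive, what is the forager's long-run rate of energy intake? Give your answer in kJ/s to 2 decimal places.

0.62 kJ/s

R = Σλ_iE_i / (1 + Σλ_ih_i)
Numerator: 0.232×8.87 + 0.214×10.4 = 4.283
Denominator: 1 + 0.232×9.46 + 0.214×17.5 = 6.94
R = 4.283/6.94 = 0.6172 kJ/s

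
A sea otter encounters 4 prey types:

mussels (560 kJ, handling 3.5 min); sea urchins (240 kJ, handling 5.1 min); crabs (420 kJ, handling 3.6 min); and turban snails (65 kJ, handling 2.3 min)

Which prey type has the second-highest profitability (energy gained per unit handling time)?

crabs

In descending order of E/h:
mussels: 560/3.5 = 160 kJ/min
crabs: 420/3.6 = 117 kJ/min
sea urchins: 240/5.1 = 47.1 kJ/min
turban snails: 65/2.3 = 28.3 kJ/min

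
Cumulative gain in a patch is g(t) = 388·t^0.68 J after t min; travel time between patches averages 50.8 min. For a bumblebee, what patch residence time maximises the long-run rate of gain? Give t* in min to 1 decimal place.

Maximise g(t)/(T+t): set derivative to zero → g'(t)(T+t) = g(t).
g'(t) = 0.68·388·t^-0.32. Setting 0.68·388·t^-0.32 = 388·t^0.68/(50.8+t) gives 0.68(50.8+t) = t, so 0.32·t = 0.68×50.8.
t* = 0.68×50.8/0.32 = 108 min.

108.0 min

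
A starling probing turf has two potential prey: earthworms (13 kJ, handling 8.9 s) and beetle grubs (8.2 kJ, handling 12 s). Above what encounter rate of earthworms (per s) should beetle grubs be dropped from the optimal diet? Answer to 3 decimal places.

At the threshold, the rate on earthworms alone equals the profitability of beetle grubs: λ·13/(1 + λ·8.9) = 8.2/12 = 0.6833.
Rearranging, λ(13 − 0.6833×8.9) = 0.6833, so λ = 0.6833/6.918 = 0.09877 per s.

0.099 per s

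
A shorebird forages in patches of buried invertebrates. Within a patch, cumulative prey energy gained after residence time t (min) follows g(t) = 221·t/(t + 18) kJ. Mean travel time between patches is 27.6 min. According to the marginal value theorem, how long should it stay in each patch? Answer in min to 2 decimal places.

22.29 min

Optimal t* satisfies g'(t*) = g(t*)/(T + t*).
g'(t) = 221·18/(t + 18)². Setting 221·18/(t+18)² = 221t/[(t+18)(27.6+t)] gives 18(27.6+t) = t(t+18), so t² = 18×27.6 = 496.8.
t* = √496.8 = 22.29 min.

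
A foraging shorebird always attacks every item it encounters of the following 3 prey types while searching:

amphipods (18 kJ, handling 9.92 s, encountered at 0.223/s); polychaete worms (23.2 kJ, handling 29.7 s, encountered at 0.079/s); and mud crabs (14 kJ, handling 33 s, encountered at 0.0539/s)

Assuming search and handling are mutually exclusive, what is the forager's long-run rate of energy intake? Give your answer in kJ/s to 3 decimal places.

0.900 kJ/s

R = Σλ_iE_i / (1 + Σλ_ih_i)
Numerator: 0.223×18 + 0.079×23.2 + 0.0539×14 = 6.601
Denominator: 1 + 0.223×9.92 + 0.079×29.7 + 0.0539×33 = 7.337
R = 6.601/7.337 = 0.8997 kJ/s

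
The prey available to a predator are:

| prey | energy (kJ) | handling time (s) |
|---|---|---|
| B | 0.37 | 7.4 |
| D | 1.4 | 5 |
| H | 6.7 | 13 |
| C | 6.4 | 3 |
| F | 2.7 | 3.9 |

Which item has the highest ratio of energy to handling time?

Profitability E/h (kJ/s): B = 0.37/7.4 = 0.05, D = 1.4/5 = 0.28, H = 6.7/13 = 0.515, C = 6.4/3 = 2.13, F = 2.7/3.9 = 0.692.
Ranked: C > F > H > D > B.

C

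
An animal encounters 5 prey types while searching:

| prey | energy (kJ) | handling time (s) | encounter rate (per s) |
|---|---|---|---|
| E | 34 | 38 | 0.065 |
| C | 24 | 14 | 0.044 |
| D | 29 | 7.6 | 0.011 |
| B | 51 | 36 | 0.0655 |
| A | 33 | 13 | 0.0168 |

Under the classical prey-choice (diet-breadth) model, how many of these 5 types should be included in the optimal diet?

4

Profitabilities (E/h, kJ/s): D 3.82, A 2.54, C 1.71, B 1.42, E 0.895. Add prey in this order while the next type's profitability exceeds the intake rate on those already taken.
Rate on top 1: 0.2944. A: 2.54 > 0.2944 → include.
Rate on top 2: 0.6708. C: 1.71 > 0.6708 → include.
Rate on top 3: 1.006. B: 1.42 > 1.006 → include.
Rate on top 4: 1.232. E: 0.895 < 1.232 → exclude; stop.
Optimal diet: D, A, C, B — 4 of 5 types.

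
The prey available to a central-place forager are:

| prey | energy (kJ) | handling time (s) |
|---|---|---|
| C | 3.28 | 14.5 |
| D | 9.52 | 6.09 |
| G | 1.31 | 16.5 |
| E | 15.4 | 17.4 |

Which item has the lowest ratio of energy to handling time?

G

Profitability E/h (kJ/s): C = 3.28/14.5 = 0.226, D = 9.52/6.09 = 1.56, G = 1.31/16.5 = 0.0794, E = 15.4/17.4 = 0.885.
Ranked: D > E > C > G.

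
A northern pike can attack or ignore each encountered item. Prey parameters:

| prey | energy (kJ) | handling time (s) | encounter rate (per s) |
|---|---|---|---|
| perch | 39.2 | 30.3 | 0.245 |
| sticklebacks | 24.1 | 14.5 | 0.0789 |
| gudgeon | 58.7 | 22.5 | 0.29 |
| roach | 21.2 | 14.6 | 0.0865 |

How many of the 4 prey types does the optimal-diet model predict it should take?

1

Rank by E/h (kJ/s): gudgeon 2.61, sticklebacks 1.66, roach 1.45, perch 1.29. Include each in turn until the next type's E/h falls below the running intake rate.
Rate on top 1: 2.262. sticklebacks: 1.66 < 2.262 → exclude; stop.
Optimal diet: gudgeon — 1 of 4 types.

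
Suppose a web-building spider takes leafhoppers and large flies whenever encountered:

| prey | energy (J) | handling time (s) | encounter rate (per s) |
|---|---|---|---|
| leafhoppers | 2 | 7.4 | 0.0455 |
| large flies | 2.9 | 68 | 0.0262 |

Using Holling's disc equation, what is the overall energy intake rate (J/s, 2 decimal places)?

0.05 J/s

R = Σλ_iE_i / (1 + Σλ_ih_i)
Numerator: 0.0455×2 + 0.0262×2.9 = 0.167
Denominator: 1 + 0.0455×7.4 + 0.0262×68 = 3.118
R = 0.167/3.118 = 0.05355 J/s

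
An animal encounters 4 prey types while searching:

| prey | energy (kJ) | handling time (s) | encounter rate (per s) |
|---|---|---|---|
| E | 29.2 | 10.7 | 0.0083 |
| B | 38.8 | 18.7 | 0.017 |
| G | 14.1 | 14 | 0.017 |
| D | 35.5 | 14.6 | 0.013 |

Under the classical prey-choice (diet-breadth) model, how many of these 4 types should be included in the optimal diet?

4

E/h in descending order: E 2.73, D 2.43, B 2.07, G 1.01 kJ/s. The optimal diet is the largest prefix of this list for which every included type satisfies E_i/h_i > R on the types above it.
Rate on top 1: 0.2226. D: 2.43 > 0.2226 → include.
Rate on top 2: 0.5505. B: 2.07 > 0.5505 → include.
Rate on top 3: 0.854. G: 1.01 > 0.854 → include.
Optimal diet: E, D, B, G — 4 of 4 types.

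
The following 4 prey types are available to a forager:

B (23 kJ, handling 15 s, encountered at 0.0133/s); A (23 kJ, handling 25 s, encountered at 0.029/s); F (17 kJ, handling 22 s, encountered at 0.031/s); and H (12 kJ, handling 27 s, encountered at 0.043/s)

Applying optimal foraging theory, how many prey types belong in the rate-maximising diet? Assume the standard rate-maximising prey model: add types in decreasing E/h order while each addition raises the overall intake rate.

3

Profitabilities (E/h, kJ/s): B 1.53, A 0.92, F 0.773, H 0.444. Add prey in this order while the next type's profitability exceeds the intake rate on those already taken.
Rate on top 1: 0.255. A: 0.92 > 0.255 → include.
Rate on top 2: 0.5055. F: 0.773 > 0.5055 → include.
Rate on top 3: 0.5754. H: 0.444 < 0.5754 → exclude; stop.
Optimal diet: B, A, F — 3 of 4 types.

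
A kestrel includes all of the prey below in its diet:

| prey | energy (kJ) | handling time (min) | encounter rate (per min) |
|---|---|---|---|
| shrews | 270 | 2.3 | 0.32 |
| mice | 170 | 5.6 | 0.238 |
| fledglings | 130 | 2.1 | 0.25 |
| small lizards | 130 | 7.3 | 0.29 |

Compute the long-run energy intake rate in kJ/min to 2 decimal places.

Energy encountered per unit search time: 0.32×270 + 0.238×170 + 0.25×130 + 0.29×130 = 197.1 kJ/min.
Handling time per unit search time: 0.32×2.3 + 0.238×5.6 + 0.25×2.1 + 0.29×7.3 = 4.711.
Rate = 197.1/(1 + 4.711) = 34.51 kJ/min.

34.51 kJ/min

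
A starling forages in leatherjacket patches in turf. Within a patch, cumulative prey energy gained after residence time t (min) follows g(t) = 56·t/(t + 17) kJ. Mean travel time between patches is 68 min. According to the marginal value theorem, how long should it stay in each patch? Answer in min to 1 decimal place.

34.0 min

Maximise g(t)/(T+t): set derivative to zero → g'(t)(T+t) = g(t).
g'(t) = 56·17/(t + 17)². Setting 56·17/(t+17)² = 56t/[(t+17)(68+t)] gives 17(68+t) = t(t+17), so t² = 17×68 = 1156.
t* = √1156 = 34 min.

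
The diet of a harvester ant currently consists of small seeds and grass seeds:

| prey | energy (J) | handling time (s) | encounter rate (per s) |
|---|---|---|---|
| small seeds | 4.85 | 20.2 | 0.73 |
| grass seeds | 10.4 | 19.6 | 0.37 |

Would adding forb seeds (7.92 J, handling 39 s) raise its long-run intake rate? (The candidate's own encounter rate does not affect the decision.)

Intake rate on the current diet: R = (0.73×4.85 + 0.37×10.4) / (1 + 0.73×20.2 + 0.37×19.6) = 7.388/23 = 0.3213 J/s.
Profitability of forb seeds: 7.92/39 = 0.2031 J/s.
Since 0.2031 < R, time spent handling forb seeds is better spent searching.

No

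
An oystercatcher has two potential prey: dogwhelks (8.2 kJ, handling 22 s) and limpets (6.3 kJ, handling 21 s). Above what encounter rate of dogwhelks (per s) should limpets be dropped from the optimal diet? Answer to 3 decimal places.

0.188 per s

The zero-one rule: include limpets iff E₂/h₂ > λE₁/(1+λh₁). Equality gives the switch point.
λE₁h₂ = E₂ + λE₂h₁ ⇒ λ = E₂/(E₁h₂ − E₂h₁) = 6.3/(172.2 − 138.6) = 0.1875 per s.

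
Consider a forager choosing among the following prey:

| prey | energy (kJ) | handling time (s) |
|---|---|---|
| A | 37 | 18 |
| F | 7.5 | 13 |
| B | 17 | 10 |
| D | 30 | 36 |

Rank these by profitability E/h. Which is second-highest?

B

In descending order of E/h:
A: 37/18 = 2.06 kJ/s
B: 17/10 = 1.7 kJ/s
D: 30/36 = 0.833 kJ/s
F: 7.5/13 = 0.577 kJ/s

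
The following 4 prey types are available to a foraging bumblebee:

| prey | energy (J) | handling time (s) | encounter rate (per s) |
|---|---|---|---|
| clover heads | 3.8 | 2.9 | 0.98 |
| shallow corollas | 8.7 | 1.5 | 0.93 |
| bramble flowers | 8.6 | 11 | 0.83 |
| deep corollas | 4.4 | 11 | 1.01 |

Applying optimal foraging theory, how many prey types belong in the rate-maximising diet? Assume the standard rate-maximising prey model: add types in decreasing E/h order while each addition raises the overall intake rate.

1

E/h in descending order: shallow corollas 5.8, clover heads 1.31, bramble flowers 0.782, deep corollas 0.4 J/s. The optimal diet is the largest prefix of this list for which every included type satisfies E_i/h_i > R on the types above it.
Rate on top 1: 3.378. clover heads: 1.31 < 3.378 → exclude; stop.
Optimal diet: shallow corollas — 1 of 4 types.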